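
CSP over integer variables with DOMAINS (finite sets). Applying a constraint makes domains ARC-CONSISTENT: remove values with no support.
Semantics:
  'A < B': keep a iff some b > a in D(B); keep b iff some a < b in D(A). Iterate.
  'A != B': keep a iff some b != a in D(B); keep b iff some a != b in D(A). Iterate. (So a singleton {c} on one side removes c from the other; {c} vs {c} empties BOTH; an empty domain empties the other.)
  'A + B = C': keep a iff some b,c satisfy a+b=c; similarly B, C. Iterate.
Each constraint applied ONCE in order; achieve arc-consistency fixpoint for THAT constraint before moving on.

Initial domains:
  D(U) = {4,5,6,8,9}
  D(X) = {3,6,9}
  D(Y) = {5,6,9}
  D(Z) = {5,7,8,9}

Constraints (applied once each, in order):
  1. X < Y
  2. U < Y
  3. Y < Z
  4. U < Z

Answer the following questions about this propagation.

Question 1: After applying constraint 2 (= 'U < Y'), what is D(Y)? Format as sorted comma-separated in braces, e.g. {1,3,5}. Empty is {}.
Constraint 1 (X < Y) on D(X)={3,6,9} D(Y)={5,6,9}: X {3,6,9}->{3,6}
Constraint 2 (U < Y) on D(U)={4,5,6,8,9} D(Y)={5,6,9}: U {4,5,6,8,9}->{4,5,6,8}
So after constraint 2: D(Y) = {5,6,9}

Answer: {5,6,9}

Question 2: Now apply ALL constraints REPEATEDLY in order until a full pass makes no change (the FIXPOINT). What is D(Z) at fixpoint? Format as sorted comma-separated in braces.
Answer: {7,8,9}

Derivation:
pass 0 (initial): D(Z)={5,7,8,9}
pass 1: U {4,5,6,8,9}->{4,5,6,8}; X {3,6,9}->{3,6}; Y {5,6,9}->{5,6}; Z {5,7,8,9}->{7,8,9}
pass 2: U {4,5,6,8}->{4,5}; X {3,6}->{3}
pass 3: no change
Fixpoint after 3 passes: D(Z) = {7,8,9}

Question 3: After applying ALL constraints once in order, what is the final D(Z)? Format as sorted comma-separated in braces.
Constraint 1 (X < Y) on D(X)={3,6,9} D(Y)={5,6,9}: X {3,6,9}->{3,6}
Constraint 2 (U < Y) on D(U)={4,5,6,8,9} D(Y)={5,6,9}: U {4,5,6,8,9}->{4,5,6,8}
Constraint 3 (Y < Z) on D(Y)={5,6,9} D(Z)={5,7,8,9}: Y {5,6,9}->{5,6}; Z {5,7,8,9}->{7,8,9}
Constraint 4 (U < Z) on D(U)={4,5,6,8} D(Z)={7,8,9}: no change
So after all 4 constraints: D(Z) = {7,8,9}

Answer: {7,8,9}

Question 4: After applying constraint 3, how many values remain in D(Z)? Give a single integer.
Constraint 1 (X < Y) on D(X)={3,6,9} D(Y)={5,6,9}: X {3,6,9}->{3,6}
Constraint 2 (U < Y) on D(U)={4,5,6,8,9} D(Y)={5,6,9}: U {4,5,6,8,9}->{4,5,6,8}
Constraint 3 (Y < Z) on D(Y)={5,6,9} D(Z)={5,7,8,9}: Y {5,6,9}->{5,6}; Z {5,7,8,9}->{7,8,9}
So after constraint 3: D(Z)={7,8,9}, size = 3

Answer: 3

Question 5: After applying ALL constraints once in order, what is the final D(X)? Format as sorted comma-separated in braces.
Constraint 1 (X < Y) on D(X)={3,6,9} D(Y)={5,6,9}: X {3,6,9}->{3,6}
Constraint 2 (U < Y) on D(U)={4,5,6,8,9} D(Y)={5,6,9}: U {4,5,6,8,9}->{4,5,6,8}
Constraint 3 (Y < Z) on D(Y)={5,6,9} D(Z)={5,7,8,9}: Y {5,6,9}->{5,6}; Z {5,7,8,9}->{7,8,9}
Constraint 4 (U < Z) on D(U)={4,5,6,8} D(Z)={7,8,9}: no change
So after all 4 constraints: D(X) = {3,6}

Answer: {3,6}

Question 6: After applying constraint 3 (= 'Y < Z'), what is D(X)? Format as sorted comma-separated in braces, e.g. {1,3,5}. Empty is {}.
Constraint 1 (X < Y) on D(X)={3,6,9} D(Y)={5,6,9}: X {3,6,9}->{3,6}
Constraint 2 (U < Y) on D(U)={4,5,6,8,9} D(Y)={5,6,9}: U {4,5,6,8,9}->{4,5,6,8}
Constraint 3 (Y < Z) on D(Y)={5,6,9} D(Z)={5,7,8,9}: Y {5,6,9}->{5,6}; Z {5,7,8,9}->{7,8,9}
So after constraint 3: D(X) = {3,6}

Answer: {3,6}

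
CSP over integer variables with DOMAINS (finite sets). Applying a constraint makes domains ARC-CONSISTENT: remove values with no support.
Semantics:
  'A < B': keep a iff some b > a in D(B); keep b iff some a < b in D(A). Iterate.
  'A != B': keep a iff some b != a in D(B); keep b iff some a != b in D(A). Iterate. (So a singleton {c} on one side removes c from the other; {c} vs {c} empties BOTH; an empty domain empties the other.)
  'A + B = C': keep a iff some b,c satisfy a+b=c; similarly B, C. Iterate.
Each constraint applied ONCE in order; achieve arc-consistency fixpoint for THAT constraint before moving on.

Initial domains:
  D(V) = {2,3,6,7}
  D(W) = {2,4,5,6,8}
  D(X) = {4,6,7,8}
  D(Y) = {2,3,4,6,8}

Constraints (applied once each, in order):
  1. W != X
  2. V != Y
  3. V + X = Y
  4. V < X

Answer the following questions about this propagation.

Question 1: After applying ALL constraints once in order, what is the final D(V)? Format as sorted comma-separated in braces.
Constraint 1 (W != X) on D(W)={2,4,5,6,8} D(X)={4,6,7,8}: no change
Constraint 2 (V != Y) on D(V)={2,3,6,7} D(Y)={2,3,4,6,8}: no change
Constraint 3 (V + X = Y) on D(V)={2,3,6,7} D(X)={4,6,7,8} D(Y)={2,3,4,6,8}: V {2,3,6,7}->{2}; X {4,6,7,8}->{4,6}; Y {2,3,4,6,8}->{6,8}
Constraint 4 (V < X) on D(V)={2} D(X)={4,6}: no change
So after all 4 constraints: D(V) = {2}

Answer: {2}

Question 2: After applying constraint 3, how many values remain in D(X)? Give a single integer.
Answer: 2

Derivation:
Constraint 1 (W != X) on D(W)={2,4,5,6,8} D(X)={4,6,7,8}: no change
Constraint 2 (V != Y) on D(V)={2,3,6,7} D(Y)={2,3,4,6,8}: no change
Constraint 3 (V + X = Y) on D(V)={2,3,6,7} D(X)={4,6,7,8} D(Y)={2,3,4,6,8}: V {2,3,6,7}->{2}; X {4,6,7,8}->{4,6}; Y {2,3,4,6,8}->{6,8}
So after constraint 3: D(X)={4,6}, size = 2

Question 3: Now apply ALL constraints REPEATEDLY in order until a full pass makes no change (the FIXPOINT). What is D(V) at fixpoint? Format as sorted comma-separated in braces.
pass 0 (initial): D(V)={2,3,6,7}
pass 1: V {2,3,6,7}->{2}; X {4,6,7,8}->{4,6}; Y {2,3,4,6,8}->{6,8}
pass 2: no change
Fixpoint after 2 passes: D(V) = {2}

Answer: {2}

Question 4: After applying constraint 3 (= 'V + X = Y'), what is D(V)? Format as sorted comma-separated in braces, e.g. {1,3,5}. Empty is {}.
Constraint 1 (W != X) on D(W)={2,4,5,6,8} D(X)={4,6,7,8}: no change
Constraint 2 (V != Y) on D(V)={2,3,6,7} D(Y)={2,3,4,6,8}: no change
Constraint 3 (V + X = Y) on D(V)={2,3,6,7} D(X)={4,6,7,8} D(Y)={2,3,4,6,8}: V {2,3,6,7}->{2}; X {4,6,7,8}->{4,6}; Y {2,3,4,6,8}->{6,8}
So after constraint 3: D(V) = {2}

Answer: {2}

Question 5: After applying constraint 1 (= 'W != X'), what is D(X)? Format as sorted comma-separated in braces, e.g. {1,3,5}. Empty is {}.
Constraint 1 (W != X) on D(W)={2,4,5,6,8} D(X)={4,6,7,8}: no change
So after constraint 1: D(X) = {4,6,7,8}

Answer: {4,6,7,8}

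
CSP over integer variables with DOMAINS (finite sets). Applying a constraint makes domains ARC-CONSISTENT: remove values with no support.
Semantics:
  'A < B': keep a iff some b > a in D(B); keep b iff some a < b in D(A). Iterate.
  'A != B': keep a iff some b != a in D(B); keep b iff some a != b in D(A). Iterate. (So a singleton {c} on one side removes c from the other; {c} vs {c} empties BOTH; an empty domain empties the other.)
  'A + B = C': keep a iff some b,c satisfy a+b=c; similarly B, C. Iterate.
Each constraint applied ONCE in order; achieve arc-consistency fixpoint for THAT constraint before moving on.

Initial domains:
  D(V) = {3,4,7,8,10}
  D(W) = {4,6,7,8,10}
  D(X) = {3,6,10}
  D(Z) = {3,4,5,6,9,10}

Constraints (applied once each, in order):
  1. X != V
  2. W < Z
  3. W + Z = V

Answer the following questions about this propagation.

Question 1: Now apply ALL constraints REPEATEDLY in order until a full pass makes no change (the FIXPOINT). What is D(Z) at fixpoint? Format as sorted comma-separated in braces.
pass 0 (initial): D(Z)={3,4,5,6,9,10}
pass 1: V {3,4,7,8,10}->{10}; W {4,6,7,8,10}->{4}; Z {3,4,5,6,9,10}->{6}
pass 2: X {3,6,10}->{3,6}
pass 3: no change
Fixpoint after 3 passes: D(Z) = {6}

Answer: {6}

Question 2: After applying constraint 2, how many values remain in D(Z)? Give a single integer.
Answer: 4

Derivation:
Constraint 1 (X != V) on D(X)={3,6,10} D(V)={3,4,7,8,10}: no change
Constraint 2 (W < Z) on D(W)={4,6,7,8,10} D(Z)={3,4,5,6,9,10}: W {4,6,7,8,10}->{4,6,7,8}; Z {3,4,5,6,9,10}->{5,6,9,10}
So after constraint 2: D(Z)={5,6,9,10}, size = 4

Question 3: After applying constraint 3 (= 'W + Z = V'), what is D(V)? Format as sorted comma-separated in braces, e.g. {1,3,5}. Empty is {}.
Constraint 1 (X != V) on D(X)={3,6,10} D(V)={3,4,7,8,10}: no change
Constraint 2 (W < Z) on D(W)={4,6,7,8,10} D(Z)={3,4,5,6,9,10}: W {4,6,7,8,10}->{4,6,7,8}; Z {3,4,5,6,9,10}->{5,6,9,10}
Constraint 3 (W + Z = V) on D(W)={4,6,7,8} D(Z)={5,6,9,10} D(V)={3,4,7,8,10}: W {4,6,7,8}->{4}; Z {5,6,9,10}->{6}; V {3,4,7,8,10}->{10}
So after constraint 3: D(V) = {10}

Answer: {10}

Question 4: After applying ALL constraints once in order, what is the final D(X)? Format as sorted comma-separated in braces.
Answer: {3,6,10}

Derivation:
Constraint 1 (X != V) on D(X)={3,6,10} D(V)={3,4,7,8,10}: no change
Constraint 2 (W < Z) on D(W)={4,6,7,8,10} D(Z)={3,4,5,6,9,10}: W {4,6,7,8,10}->{4,6,7,8}; Z {3,4,5,6,9,10}->{5,6,9,10}
Constraint 3 (W + Z = V) on D(W)={4,6,7,8} D(Z)={5,6,9,10} D(V)={3,4,7,8,10}: W {4,6,7,8}->{4}; Z {5,6,9,10}->{6}; V {3,4,7,8,10}->{10}
So after all 3 constraints: D(X) = {3,6,10}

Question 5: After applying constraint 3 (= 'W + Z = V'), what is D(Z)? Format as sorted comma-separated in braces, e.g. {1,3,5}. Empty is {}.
Constraint 1 (X != V) on D(X)={3,6,10} D(V)={3,4,7,8,10}: no change
Constraint 2 (W < Z) on D(W)={4,6,7,8,10} D(Z)={3,4,5,6,9,10}: W {4,6,7,8,10}->{4,6,7,8}; Z {3,4,5,6,9,10}->{5,6,9,10}
Constraint 3 (W + Z = V) on D(W)={4,6,7,8} D(Z)={5,6,9,10} D(V)={3,4,7,8,10}: W {4,6,7,8}->{4}; Z {5,6,9,10}->{6}; V {3,4,7,8,10}->{10}
So after constraint 3: D(Z) = {6}

Answer: {6}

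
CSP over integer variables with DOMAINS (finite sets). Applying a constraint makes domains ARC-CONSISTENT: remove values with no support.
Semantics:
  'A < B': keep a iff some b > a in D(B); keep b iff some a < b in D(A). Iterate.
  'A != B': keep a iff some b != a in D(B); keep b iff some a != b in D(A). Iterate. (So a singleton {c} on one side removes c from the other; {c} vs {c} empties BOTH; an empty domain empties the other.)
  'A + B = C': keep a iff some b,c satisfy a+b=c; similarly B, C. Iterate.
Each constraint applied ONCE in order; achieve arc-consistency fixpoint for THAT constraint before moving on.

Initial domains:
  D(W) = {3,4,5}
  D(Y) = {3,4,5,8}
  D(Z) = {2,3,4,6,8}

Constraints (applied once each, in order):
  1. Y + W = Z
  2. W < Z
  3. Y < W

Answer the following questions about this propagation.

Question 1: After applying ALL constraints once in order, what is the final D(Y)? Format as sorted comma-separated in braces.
Answer: {3,4}

Derivation:
Constraint 1 (Y + W = Z) on D(Y)={3,4,5,8} D(W)={3,4,5} D(Z)={2,3,4,6,8}: Y {3,4,5,8}->{3,4,5}; Z {2,3,4,6,8}->{6,8}
Constraint 2 (W < Z) on D(W)={3,4,5} D(Z)={6,8}: no change
Constraint 3 (Y < W) on D(Y)={3,4,5} D(W)={3,4,5}: Y {3,4,5}->{3,4}; W {3,4,5}->{4,5}
So after all 3 constraints: D(Y) = {3,4}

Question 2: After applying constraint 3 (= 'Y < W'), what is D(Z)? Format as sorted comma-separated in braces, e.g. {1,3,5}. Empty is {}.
Answer: {6,8}

Derivation:
Constraint 1 (Y + W = Z) on D(Y)={3,4,5,8} D(W)={3,4,5} D(Z)={2,3,4,6,8}: Y {3,4,5,8}->{3,4,5}; Z {2,3,4,6,8}->{6,8}
Constraint 2 (W < Z) on D(W)={3,4,5} D(Z)={6,8}: no change
Constraint 3 (Y < W) on D(Y)={3,4,5} D(W)={3,4,5}: Y {3,4,5}->{3,4}; W {3,4,5}->{4,5}
So after constraint 3: D(Z) = {6,8}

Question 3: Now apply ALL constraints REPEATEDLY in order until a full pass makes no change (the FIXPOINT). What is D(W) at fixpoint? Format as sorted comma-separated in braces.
pass 0 (initial): D(W)={3,4,5}
pass 1: W {3,4,5}->{4,5}; Y {3,4,5,8}->{3,4}; Z {2,3,4,6,8}->{6,8}
pass 2: Z {6,8}->{8}
pass 3: no change
Fixpoint after 3 passes: D(W) = {4,5}

Answer: {4,5}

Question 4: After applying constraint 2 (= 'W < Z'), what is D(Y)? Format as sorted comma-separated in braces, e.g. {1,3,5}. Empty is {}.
Answer: {3,4,5}

Derivation:
Constraint 1 (Y + W = Z) on D(Y)={3,4,5,8} D(W)={3,4,5} D(Z)={2,3,4,6,8}: Y {3,4,5,8}->{3,4,5}; Z {2,3,4,6,8}->{6,8}
Constraint 2 (W < Z) on D(W)={3,4,5} D(Z)={6,8}: no change
So after constraint 2: D(Y) = {3,4,5}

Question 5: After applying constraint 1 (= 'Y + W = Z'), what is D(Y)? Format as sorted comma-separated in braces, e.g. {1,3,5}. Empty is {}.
Constraint 1 (Y + W = Z) on D(Y)={3,4,5,8} D(W)={3,4,5} D(Z)={2,3,4,6,8}: Y {3,4,5,8}->{3,4,5}; Z {2,3,4,6,8}->{6,8}
So after constraint 1: D(Y) = {3,4,5}

Answer: {3,4,5}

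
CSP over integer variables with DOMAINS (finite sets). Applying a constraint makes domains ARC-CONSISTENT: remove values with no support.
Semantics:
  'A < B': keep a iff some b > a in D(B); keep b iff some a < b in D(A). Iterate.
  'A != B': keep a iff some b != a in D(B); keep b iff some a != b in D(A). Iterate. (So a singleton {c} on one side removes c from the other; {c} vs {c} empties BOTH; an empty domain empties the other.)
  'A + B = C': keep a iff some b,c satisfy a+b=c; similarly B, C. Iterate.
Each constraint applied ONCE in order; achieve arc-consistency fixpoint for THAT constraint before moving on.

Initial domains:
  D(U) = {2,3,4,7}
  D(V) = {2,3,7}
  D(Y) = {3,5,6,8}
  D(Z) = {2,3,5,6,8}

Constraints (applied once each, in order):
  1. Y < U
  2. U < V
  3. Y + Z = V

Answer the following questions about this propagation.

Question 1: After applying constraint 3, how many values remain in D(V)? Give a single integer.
Constraint 1 (Y < U) on D(Y)={3,5,6,8} D(U)={2,3,4,7}: Y {3,5,6,8}->{3,5,6}; U {2,3,4,7}->{4,7}
Constraint 2 (U < V) on D(U)={4,7} D(V)={2,3,7}: U {4,7}->{4}; V {2,3,7}->{7}
Constraint 3 (Y + Z = V) on D(Y)={3,5,6} D(Z)={2,3,5,6,8} D(V)={7}: Y {3,5,6}->{5}; Z {2,3,5,6,8}->{2}
So after constraint 3: D(V)={7}, size = 1

Answer: 1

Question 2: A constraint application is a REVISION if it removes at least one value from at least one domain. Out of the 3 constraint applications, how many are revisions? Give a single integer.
Constraint 1 (Y < U) on D(Y)={3,5,6,8} D(U)={2,3,4,7}: Y {3,5,6,8}->{3,5,6}; U {2,3,4,7}->{4,7} => REVISION
Constraint 2 (U < V) on D(U)={4,7} D(V)={2,3,7}: U {4,7}->{4}; V {2,3,7}->{7} => REVISION
Constraint 3 (Y + Z = V) on D(Y)={3,5,6} D(Z)={2,3,5,6,8} D(V)={7}: Y {3,5,6}->{5}; Z {2,3,5,6,8}->{2} => REVISION
Total revisions = 3

Answer: 3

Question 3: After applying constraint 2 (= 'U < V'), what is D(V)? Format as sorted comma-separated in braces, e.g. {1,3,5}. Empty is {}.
Constraint 1 (Y < U) on D(Y)={3,5,6,8} D(U)={2,3,4,7}: Y {3,5,6,8}->{3,5,6}; U {2,3,4,7}->{4,7}
Constraint 2 (U < V) on D(U)={4,7} D(V)={2,3,7}: U {4,7}->{4}; V {2,3,7}->{7}
So after constraint 2: D(V) = {7}

Answer: {7}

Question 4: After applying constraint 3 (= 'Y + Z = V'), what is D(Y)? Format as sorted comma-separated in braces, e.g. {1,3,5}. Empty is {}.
Answer: {5}

Derivation:
Constraint 1 (Y < U) on D(Y)={3,5,6,8} D(U)={2,3,4,7}: Y {3,5,6,8}->{3,5,6}; U {2,3,4,7}->{4,7}
Constraint 2 (U < V) on D(U)={4,7} D(V)={2,3,7}: U {4,7}->{4}; V {2,3,7}->{7}
Constraint 3 (Y + Z = V) on D(Y)={3,5,6} D(Z)={2,3,5,6,8} D(V)={7}: Y {3,5,6}->{5}; Z {2,3,5,6,8}->{2}
So after constraint 3: D(Y) = {5}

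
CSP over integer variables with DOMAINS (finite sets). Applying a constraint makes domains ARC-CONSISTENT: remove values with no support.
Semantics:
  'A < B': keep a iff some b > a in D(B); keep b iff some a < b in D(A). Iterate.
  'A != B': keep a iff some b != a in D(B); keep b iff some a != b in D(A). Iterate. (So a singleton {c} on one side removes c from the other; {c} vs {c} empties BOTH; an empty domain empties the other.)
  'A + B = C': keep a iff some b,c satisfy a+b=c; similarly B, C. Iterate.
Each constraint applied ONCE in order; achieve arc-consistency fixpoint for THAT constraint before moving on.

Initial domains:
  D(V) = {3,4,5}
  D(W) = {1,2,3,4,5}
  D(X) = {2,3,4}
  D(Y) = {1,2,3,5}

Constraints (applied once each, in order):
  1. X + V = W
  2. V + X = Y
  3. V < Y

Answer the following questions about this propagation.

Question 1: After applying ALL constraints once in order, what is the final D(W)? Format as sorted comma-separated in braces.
Answer: {5}

Derivation:
Constraint 1 (X + V = W) on D(X)={2,3,4} D(V)={3,4,5} D(W)={1,2,3,4,5}: X {2,3,4}->{2}; V {3,4,5}->{3}; W {1,2,3,4,5}->{5}
Constraint 2 (V + X = Y) on D(V)={3} D(X)={2} D(Y)={1,2,3,5}: Y {1,2,3,5}->{5}
Constraint 3 (V < Y) on D(V)={3} D(Y)={5}: no change
So after all 3 constraints: D(W) = {5}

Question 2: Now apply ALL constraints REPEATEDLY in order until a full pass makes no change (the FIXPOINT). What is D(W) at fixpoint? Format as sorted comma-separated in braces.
pass 0 (initial): D(W)={1,2,3,4,5}
pass 1: V {3,4,5}->{3}; W {1,2,3,4,5}->{5}; X {2,3,4}->{2}; Y {1,2,3,5}->{5}
pass 2: no change
Fixpoint after 2 passes: D(W) = {5}

Answer: {5}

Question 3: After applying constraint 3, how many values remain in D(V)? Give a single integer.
Constraint 1 (X + V = W) on D(X)={2,3,4} D(V)={3,4,5} D(W)={1,2,3,4,5}: X {2,3,4}->{2}; V {3,4,5}->{3}; W {1,2,3,4,5}->{5}
Constraint 2 (V + X = Y) on D(V)={3} D(X)={2} D(Y)={1,2,3,5}: Y {1,2,3,5}->{5}
Constraint 3 (V < Y) on D(V)={3} D(Y)={5}: no change
So after constraint 3: D(V)={3}, size = 1

Answer: 1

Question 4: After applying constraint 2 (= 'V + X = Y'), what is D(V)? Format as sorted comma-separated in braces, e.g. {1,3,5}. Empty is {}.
Answer: {3}

Derivation:
Constraint 1 (X + V = W) on D(X)={2,3,4} D(V)={3,4,5} D(W)={1,2,3,4,5}: X {2,3,4}->{2}; V {3,4,5}->{3}; W {1,2,3,4,5}->{5}
Constraint 2 (V + X = Y) on D(V)={3} D(X)={2} D(Y)={1,2,3,5}: Y {1,2,3,5}->{5}
So after constraint 2: D(V) = {3}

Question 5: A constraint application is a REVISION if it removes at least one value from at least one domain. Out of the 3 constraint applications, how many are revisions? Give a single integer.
Answer: 2

Derivation:
Constraint 1 (X + V = W) on D(X)={2,3,4} D(V)={3,4,5} D(W)={1,2,3,4,5}: X {2,3,4}->{2}; V {3,4,5}->{3}; W {1,2,3,4,5}->{5} => REVISION
Constraint 2 (V + X = Y) on D(V)={3} D(X)={2} D(Y)={1,2,3,5}: Y {1,2,3,5}->{5} => REVISION
Constraint 3 (V < Y) on D(V)={3} D(Y)={5}: no change => not a revision
Total revisions = 2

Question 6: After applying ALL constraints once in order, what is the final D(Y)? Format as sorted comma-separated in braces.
Answer: {5}

Derivation:
Constraint 1 (X + V = W) on D(X)={2,3,4} D(V)={3,4,5} D(W)={1,2,3,4,5}: X {2,3,4}->{2}; V {3,4,5}->{3}; W {1,2,3,4,5}->{5}
Constraint 2 (V + X = Y) on D(V)={3} D(X)={2} D(Y)={1,2,3,5}: Y {1,2,3,5}->{5}
Constraint 3 (V < Y) on D(V)={3} D(Y)={5}: no change
So after all 3 constraints: D(Y) = {5}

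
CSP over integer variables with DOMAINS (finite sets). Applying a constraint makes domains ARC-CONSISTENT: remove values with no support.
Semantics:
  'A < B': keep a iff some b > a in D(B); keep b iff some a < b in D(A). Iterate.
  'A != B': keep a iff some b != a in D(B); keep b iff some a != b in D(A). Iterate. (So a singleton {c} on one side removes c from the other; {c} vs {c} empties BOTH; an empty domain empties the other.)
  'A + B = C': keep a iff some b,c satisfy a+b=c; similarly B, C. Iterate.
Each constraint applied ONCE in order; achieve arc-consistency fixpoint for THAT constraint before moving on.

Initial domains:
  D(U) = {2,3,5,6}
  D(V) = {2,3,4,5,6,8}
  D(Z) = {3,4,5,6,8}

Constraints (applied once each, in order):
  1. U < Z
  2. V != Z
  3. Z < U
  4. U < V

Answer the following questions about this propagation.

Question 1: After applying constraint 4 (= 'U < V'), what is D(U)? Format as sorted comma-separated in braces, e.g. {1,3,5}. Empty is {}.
Constraint 1 (U < Z) on D(U)={2,3,5,6} D(Z)={3,4,5,6,8}: no change
Constraint 2 (V != Z) on D(V)={2,3,4,5,6,8} D(Z)={3,4,5,6,8}: no change
Constraint 3 (Z < U) on D(Z)={3,4,5,6,8} D(U)={2,3,5,6}: Z {3,4,5,6,8}->{3,4,5}; U {2,3,5,6}->{5,6}
Constraint 4 (U < V) on D(U)={5,6} D(V)={2,3,4,5,6,8}: V {2,3,4,5,6,8}->{6,8}
So after constraint 4: D(U) = {5,6}

Answer: {5,6}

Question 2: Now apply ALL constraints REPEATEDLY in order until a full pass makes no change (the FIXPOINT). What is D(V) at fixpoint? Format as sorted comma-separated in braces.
pass 0 (initial): D(V)={2,3,4,5,6,8}
pass 1: U {2,3,5,6}->{5,6}; V {2,3,4,5,6,8}->{6,8}; Z {3,4,5,6,8}->{3,4,5}
pass 2: U {5,6}->{}; V {6,8}->{}; Z {3,4,5}->{}
pass 3: no change
Fixpoint after 3 passes: D(V) = {}

Answer: {}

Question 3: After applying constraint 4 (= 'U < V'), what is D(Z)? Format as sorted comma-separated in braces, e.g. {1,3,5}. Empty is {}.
Answer: {3,4,5}

Derivation:
Constraint 1 (U < Z) on D(U)={2,3,5,6} D(Z)={3,4,5,6,8}: no change
Constraint 2 (V != Z) on D(V)={2,3,4,5,6,8} D(Z)={3,4,5,6,8}: no change
Constraint 3 (Z < U) on D(Z)={3,4,5,6,8} D(U)={2,3,5,6}: Z {3,4,5,6,8}->{3,4,5}; U {2,3,5,6}->{5,6}
Constraint 4 (U < V) on D(U)={5,6} D(V)={2,3,4,5,6,8}: V {2,3,4,5,6,8}->{6,8}
So after constraint 4: D(Z) = {3,4,5}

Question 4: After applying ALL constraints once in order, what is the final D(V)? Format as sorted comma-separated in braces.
Answer: {6,8}

Derivation:
Constraint 1 (U < Z) on D(U)={2,3,5,6} D(Z)={3,4,5,6,8}: no change
Constraint 2 (V != Z) on D(V)={2,3,4,5,6,8} D(Z)={3,4,5,6,8}: no change
Constraint 3 (Z < U) on D(Z)={3,4,5,6,8} D(U)={2,3,5,6}: Z {3,4,5,6,8}->{3,4,5}; U {2,3,5,6}->{5,6}
Constraint 4 (U < V) on D(U)={5,6} D(V)={2,3,4,5,6,8}: V {2,3,4,5,6,8}->{6,8}
So after all 4 constraints: D(V) = {6,8}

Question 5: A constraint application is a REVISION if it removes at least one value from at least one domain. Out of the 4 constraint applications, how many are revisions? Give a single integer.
Constraint 1 (U < Z) on D(U)={2,3,5,6} D(Z)={3,4,5,6,8}: no change => not a revision
Constraint 2 (V != Z) on D(V)={2,3,4,5,6,8} D(Z)={3,4,5,6,8}: no change => not a revision
Constraint 3 (Z < U) on D(Z)={3,4,5,6,8} D(U)={2,3,5,6}: Z {3,4,5,6,8}->{3,4,5}; U {2,3,5,6}->{5,6} => REVISION
Constraint 4 (U < V) on D(U)={5,6} D(V)={2,3,4,5,6,8}: V {2,3,4,5,6,8}->{6,8} => REVISION
Total revisions = 2

Answer: 2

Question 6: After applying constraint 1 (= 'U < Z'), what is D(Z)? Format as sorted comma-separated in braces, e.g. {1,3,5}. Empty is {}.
Answer: {3,4,5,6,8}

Derivation:
Constraint 1 (U < Z) on D(U)={2,3,5,6} D(Z)={3,4,5,6,8}: no change
So after constraint 1: D(Z) = {3,4,5,6,8}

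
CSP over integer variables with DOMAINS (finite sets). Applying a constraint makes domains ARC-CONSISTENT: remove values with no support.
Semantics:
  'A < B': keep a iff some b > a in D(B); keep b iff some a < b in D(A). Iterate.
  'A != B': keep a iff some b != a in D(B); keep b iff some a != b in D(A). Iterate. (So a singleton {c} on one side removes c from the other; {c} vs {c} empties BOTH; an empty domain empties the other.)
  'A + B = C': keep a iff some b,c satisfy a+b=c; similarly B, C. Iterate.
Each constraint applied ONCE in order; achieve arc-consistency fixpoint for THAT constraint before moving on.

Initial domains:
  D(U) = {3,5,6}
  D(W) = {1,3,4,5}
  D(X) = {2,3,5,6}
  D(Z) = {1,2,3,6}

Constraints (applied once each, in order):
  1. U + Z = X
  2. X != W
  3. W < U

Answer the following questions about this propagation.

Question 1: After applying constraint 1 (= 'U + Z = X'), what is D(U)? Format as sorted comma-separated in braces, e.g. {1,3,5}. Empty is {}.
Answer: {3,5}

Derivation:
Constraint 1 (U + Z = X) on D(U)={3,5,6} D(Z)={1,2,3,6} D(X)={2,3,5,6}: U {3,5,6}->{3,5}; Z {1,2,3,6}->{1,2,3}; X {2,3,5,6}->{5,6}
So after constraint 1: D(U) = {3,5}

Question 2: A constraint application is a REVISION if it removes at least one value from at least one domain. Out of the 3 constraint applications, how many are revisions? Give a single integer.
Answer: 2

Derivation:
Constraint 1 (U + Z = X) on D(U)={3,5,6} D(Z)={1,2,3,6} D(X)={2,3,5,6}: U {3,5,6}->{3,5}; Z {1,2,3,6}->{1,2,3}; X {2,3,5,6}->{5,6} => REVISION
Constraint 2 (X != W) on D(X)={5,6} D(W)={1,3,4,5}: no change => not a revision
Constraint 3 (W < U) on D(W)={1,3,4,5} D(U)={3,5}: W {1,3,4,5}->{1,3,4} => REVISION
Total revisions = 2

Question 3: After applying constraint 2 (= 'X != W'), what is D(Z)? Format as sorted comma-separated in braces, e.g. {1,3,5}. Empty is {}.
Constraint 1 (U + Z = X) on D(U)={3,5,6} D(Z)={1,2,3,6} D(X)={2,3,5,6}: U {3,5,6}->{3,5}; Z {1,2,3,6}->{1,2,3}; X {2,3,5,6}->{5,6}
Constraint 2 (X != W) on D(X)={5,6} D(W)={1,3,4,5}: no change
So after constraint 2: D(Z) = {1,2,3}

Answer: {1,2,3}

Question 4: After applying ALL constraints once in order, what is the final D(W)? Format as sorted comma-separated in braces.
Constraint 1 (U + Z = X) on D(U)={3,5,6} D(Z)={1,2,3,6} D(X)={2,3,5,6}: U {3,5,6}->{3,5}; Z {1,2,3,6}->{1,2,3}; X {2,3,5,6}->{5,6}
Constraint 2 (X != W) on D(X)={5,6} D(W)={1,3,4,5}: no change
Constraint 3 (W < U) on D(W)={1,3,4,5} D(U)={3,5}: W {1,3,4,5}->{1,3,4}
So after all 3 constraints: D(W) = {1,3,4}

Answer: {1,3,4}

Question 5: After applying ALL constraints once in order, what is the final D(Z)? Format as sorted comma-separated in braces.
Constraint 1 (U + Z = X) on D(U)={3,5,6} D(Z)={1,2,3,6} D(X)={2,3,5,6}: U {3,5,6}->{3,5}; Z {1,2,3,6}->{1,2,3}; X {2,3,5,6}->{5,6}
Constraint 2 (X != W) on D(X)={5,6} D(W)={1,3,4,5}: no change
Constraint 3 (W < U) on D(W)={1,3,4,5} D(U)={3,5}: W {1,3,4,5}->{1,3,4}
So after all 3 constraints: D(Z) = {1,2,3}

Answer: {1,2,3}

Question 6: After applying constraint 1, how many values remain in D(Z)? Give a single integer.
Constraint 1 (U + Z = X) on D(U)={3,5,6} D(Z)={1,2,3,6} D(X)={2,3,5,6}: U {3,5,6}->{3,5}; Z {1,2,3,6}->{1,2,3}; X {2,3,5,6}->{5,6}
So after constraint 1: D(Z)={1,2,3}, size = 3

Answer: 3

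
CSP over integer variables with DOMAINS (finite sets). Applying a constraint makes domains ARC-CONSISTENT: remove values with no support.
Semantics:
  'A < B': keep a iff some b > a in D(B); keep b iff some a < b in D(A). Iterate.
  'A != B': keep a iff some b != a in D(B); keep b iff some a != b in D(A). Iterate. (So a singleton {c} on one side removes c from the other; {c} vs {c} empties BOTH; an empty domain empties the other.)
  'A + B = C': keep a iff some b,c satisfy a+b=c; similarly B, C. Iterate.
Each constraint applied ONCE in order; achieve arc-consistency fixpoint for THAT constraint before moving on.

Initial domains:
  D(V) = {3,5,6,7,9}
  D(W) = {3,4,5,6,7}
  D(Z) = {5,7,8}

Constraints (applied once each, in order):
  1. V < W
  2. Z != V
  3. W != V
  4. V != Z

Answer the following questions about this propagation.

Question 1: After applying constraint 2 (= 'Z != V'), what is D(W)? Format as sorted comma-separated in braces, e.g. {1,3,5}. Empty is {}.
Answer: {4,5,6,7}

Derivation:
Constraint 1 (V < W) on D(V)={3,5,6,7,9} D(W)={3,4,5,6,7}: V {3,5,6,7,9}->{3,5,6}; W {3,4,5,6,7}->{4,5,6,7}
Constraint 2 (Z != V) on D(Z)={5,7,8} D(V)={3,5,6}: no change
So after constraint 2: D(W) = {4,5,6,7}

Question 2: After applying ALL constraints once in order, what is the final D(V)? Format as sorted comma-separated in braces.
Answer: {3,5,6}

Derivation:
Constraint 1 (V < W) on D(V)={3,5,6,7,9} D(W)={3,4,5,6,7}: V {3,5,6,7,9}->{3,5,6}; W {3,4,5,6,7}->{4,5,6,7}
Constraint 2 (Z != V) on D(Z)={5,7,8} D(V)={3,5,6}: no change
Constraint 3 (W != V) on D(W)={4,5,6,7} D(V)={3,5,6}: no change
Constraint 4 (V != Z) on D(V)={3,5,6} D(Z)={5,7,8}: no change
So after all 4 constraints: D(V) = {3,5,6}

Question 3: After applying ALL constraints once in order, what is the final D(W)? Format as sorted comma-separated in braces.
Answer: {4,5,6,7}

Derivation:
Constraint 1 (V < W) on D(V)={3,5,6,7,9} D(W)={3,4,5,6,7}: V {3,5,6,7,9}->{3,5,6}; W {3,4,5,6,7}->{4,5,6,7}
Constraint 2 (Z != V) on D(Z)={5,7,8} D(V)={3,5,6}: no change
Constraint 3 (W != V) on D(W)={4,5,6,7} D(V)={3,5,6}: no change
Constraint 4 (V != Z) on D(V)={3,5,6} D(Z)={5,7,8}: no change
So after all 4 constraints: D(W) = {4,5,6,7}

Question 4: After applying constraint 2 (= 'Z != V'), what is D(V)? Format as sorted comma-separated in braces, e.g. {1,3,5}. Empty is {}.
Constraint 1 (V < W) on D(V)={3,5,6,7,9} D(W)={3,4,5,6,7}: V {3,5,6,7,9}->{3,5,6}; W {3,4,5,6,7}->{4,5,6,7}
Constraint 2 (Z != V) on D(Z)={5,7,8} D(V)={3,5,6}: no change
So after constraint 2: D(V) = {3,5,6}

Answer: {3,5,6}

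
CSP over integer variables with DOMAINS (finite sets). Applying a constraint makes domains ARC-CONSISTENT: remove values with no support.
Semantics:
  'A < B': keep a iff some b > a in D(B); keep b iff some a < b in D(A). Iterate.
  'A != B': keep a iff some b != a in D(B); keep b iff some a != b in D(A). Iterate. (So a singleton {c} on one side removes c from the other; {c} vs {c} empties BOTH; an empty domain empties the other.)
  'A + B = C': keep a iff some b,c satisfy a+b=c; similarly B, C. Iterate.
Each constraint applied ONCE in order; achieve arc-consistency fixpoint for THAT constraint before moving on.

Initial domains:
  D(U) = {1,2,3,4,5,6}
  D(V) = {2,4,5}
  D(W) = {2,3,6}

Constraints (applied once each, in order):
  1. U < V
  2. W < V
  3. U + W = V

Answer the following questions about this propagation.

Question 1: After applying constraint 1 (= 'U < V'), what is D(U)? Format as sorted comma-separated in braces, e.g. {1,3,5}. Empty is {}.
Constraint 1 (U < V) on D(U)={1,2,3,4,5,6} D(V)={2,4,5}: U {1,2,3,4,5,6}->{1,2,3,4}
So after constraint 1: D(U) = {1,2,3,4}

Answer: {1,2,3,4}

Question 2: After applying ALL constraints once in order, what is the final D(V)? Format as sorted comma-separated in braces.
Answer: {4,5}

Derivation:
Constraint 1 (U < V) on D(U)={1,2,3,4,5,6} D(V)={2,4,5}: U {1,2,3,4,5,6}->{1,2,3,4}
Constraint 2 (W < V) on D(W)={2,3,6} D(V)={2,4,5}: W {2,3,6}->{2,3}; V {2,4,5}->{4,5}
Constraint 3 (U + W = V) on D(U)={1,2,3,4} D(W)={2,3} D(V)={4,5}: U {1,2,3,4}->{1,2,3}
So after all 3 constraints: D(V) = {4,5}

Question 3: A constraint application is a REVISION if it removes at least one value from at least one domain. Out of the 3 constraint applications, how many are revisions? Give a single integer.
Constraint 1 (U < V) on D(U)={1,2,3,4,5,6} D(V)={2,4,5}: U {1,2,3,4,5,6}->{1,2,3,4} => REVISION
Constraint 2 (W < V) on D(W)={2,3,6} D(V)={2,4,5}: W {2,3,6}->{2,3}; V {2,4,5}->{4,5} => REVISION
Constraint 3 (U + W = V) on D(U)={1,2,3,4} D(W)={2,3} D(V)={4,5}: U {1,2,3,4}->{1,2,3} => REVISION
Total revisions = 3

Answer: 3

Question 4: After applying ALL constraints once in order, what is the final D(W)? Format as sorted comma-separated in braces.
Answer: {2,3}

Derivation:
Constraint 1 (U < V) on D(U)={1,2,3,4,5,6} D(V)={2,4,5}: U {1,2,3,4,5,6}->{1,2,3,4}
Constraint 2 (W < V) on D(W)={2,3,6} D(V)={2,4,5}: W {2,3,6}->{2,3}; V {2,4,5}->{4,5}
Constraint 3 (U + W = V) on D(U)={1,2,3,4} D(W)={2,3} D(V)={4,5}: U {1,2,3,4}->{1,2,3}
So after all 3 constraints: D(W) = {2,3}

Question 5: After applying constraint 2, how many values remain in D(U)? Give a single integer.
Constraint 1 (U < V) on D(U)={1,2,3,4,5,6} D(V)={2,4,5}: U {1,2,3,4,5,6}->{1,2,3,4}
Constraint 2 (W < V) on D(W)={2,3,6} D(V)={2,4,5}: W {2,3,6}->{2,3}; V {2,4,5}->{4,5}
So after constraint 2: D(U)={1,2,3,4}, size = 4

Answer: 4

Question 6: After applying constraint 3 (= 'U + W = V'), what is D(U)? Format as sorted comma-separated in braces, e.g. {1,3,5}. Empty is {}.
Answer: {1,2,3}

Derivation:
Constraint 1 (U < V) on D(U)={1,2,3,4,5,6} D(V)={2,4,5}: U {1,2,3,4,5,6}->{1,2,3,4}
Constraint 2 (W < V) on D(W)={2,3,6} D(V)={2,4,5}: W {2,3,6}->{2,3}; V {2,4,5}->{4,5}
Constraint 3 (U + W = V) on D(U)={1,2,3,4} D(W)={2,3} D(V)={4,5}: U {1,2,3,4}->{1,2,3}
So after constraint 3: D(U) = {1,2,3}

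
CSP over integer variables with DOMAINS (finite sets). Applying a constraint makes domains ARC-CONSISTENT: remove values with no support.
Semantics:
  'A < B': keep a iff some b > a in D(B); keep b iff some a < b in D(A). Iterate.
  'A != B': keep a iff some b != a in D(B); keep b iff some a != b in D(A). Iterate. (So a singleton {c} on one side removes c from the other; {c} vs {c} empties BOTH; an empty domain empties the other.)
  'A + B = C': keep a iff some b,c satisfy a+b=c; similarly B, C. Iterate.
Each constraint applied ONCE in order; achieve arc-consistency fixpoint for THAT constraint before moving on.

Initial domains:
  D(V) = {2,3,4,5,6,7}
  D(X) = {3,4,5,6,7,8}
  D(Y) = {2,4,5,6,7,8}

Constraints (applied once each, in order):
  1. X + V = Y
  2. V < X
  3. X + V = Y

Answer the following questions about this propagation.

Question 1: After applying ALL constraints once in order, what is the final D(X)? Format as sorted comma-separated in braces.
Answer: {3,4,5,6}

Derivation:
Constraint 1 (X + V = Y) on D(X)={3,4,5,6,7,8} D(V)={2,3,4,5,6,7} D(Y)={2,4,5,6,7,8}: X {3,4,5,6,7,8}->{3,4,5,6}; V {2,3,4,5,6,7}->{2,3,4,5}; Y {2,4,5,6,7,8}->{5,6,7,8}
Constraint 2 (V < X) on D(V)={2,3,4,5} D(X)={3,4,5,6}: no change
Constraint 3 (X + V = Y) on D(X)={3,4,5,6} D(V)={2,3,4,5} D(Y)={5,6,7,8}: no change
So after all 3 constraints: D(X) = {3,4,5,6}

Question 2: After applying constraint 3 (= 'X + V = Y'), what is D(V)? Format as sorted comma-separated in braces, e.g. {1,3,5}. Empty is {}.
Constraint 1 (X + V = Y) on D(X)={3,4,5,6,7,8} D(V)={2,3,4,5,6,7} D(Y)={2,4,5,6,7,8}: X {3,4,5,6,7,8}->{3,4,5,6}; V {2,3,4,5,6,7}->{2,3,4,5}; Y {2,4,5,6,7,8}->{5,6,7,8}
Constraint 2 (V < X) on D(V)={2,3,4,5} D(X)={3,4,5,6}: no change
Constraint 3 (X + V = Y) on D(X)={3,4,5,6} D(V)={2,3,4,5} D(Y)={5,6,7,8}: no change
So after constraint 3: D(V) = {2,3,4,5}

Answer: {2,3,4,5}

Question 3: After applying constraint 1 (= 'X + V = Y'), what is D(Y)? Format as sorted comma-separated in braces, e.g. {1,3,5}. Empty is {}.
Constraint 1 (X + V = Y) on D(X)={3,4,5,6,7,8} D(V)={2,3,4,5,6,7} D(Y)={2,4,5,6,7,8}: X {3,4,5,6,7,8}->{3,4,5,6}; V {2,3,4,5,6,7}->{2,3,4,5}; Y {2,4,5,6,7,8}->{5,6,7,8}
So after constraint 1: D(Y) = {5,6,7,8}

Answer: {5,6,7,8}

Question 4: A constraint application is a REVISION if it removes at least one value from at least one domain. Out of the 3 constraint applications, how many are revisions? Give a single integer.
Constraint 1 (X + V = Y) on D(X)={3,4,5,6,7,8} D(V)={2,3,4,5,6,7} D(Y)={2,4,5,6,7,8}: X {3,4,5,6,7,8}->{3,4,5,6}; V {2,3,4,5,6,7}->{2,3,4,5}; Y {2,4,5,6,7,8}->{5,6,7,8} => REVISION
Constraint 2 (V < X) on D(V)={2,3,4,5} D(X)={3,4,5,6}: no change => not a revision
Constraint 3 (X + V = Y) on D(X)={3,4,5,6} D(V)={2,3,4,5} D(Y)={5,6,7,8}: no change => not a revision
Total revisions = 1

Answer: 1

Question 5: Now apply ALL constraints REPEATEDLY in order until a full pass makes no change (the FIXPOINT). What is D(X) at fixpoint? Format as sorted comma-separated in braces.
pass 0 (initial): D(X)={3,4,5,6,7,8}
pass 1: V {2,3,4,5,6,7}->{2,3,4,5}; X {3,4,5,6,7,8}->{3,4,5,6}; Y {2,4,5,6,7,8}->{5,6,7,8}
pass 2: no change
Fixpoint after 2 passes: D(X) = {3,4,5,6}

Answer: {3,4,5,6}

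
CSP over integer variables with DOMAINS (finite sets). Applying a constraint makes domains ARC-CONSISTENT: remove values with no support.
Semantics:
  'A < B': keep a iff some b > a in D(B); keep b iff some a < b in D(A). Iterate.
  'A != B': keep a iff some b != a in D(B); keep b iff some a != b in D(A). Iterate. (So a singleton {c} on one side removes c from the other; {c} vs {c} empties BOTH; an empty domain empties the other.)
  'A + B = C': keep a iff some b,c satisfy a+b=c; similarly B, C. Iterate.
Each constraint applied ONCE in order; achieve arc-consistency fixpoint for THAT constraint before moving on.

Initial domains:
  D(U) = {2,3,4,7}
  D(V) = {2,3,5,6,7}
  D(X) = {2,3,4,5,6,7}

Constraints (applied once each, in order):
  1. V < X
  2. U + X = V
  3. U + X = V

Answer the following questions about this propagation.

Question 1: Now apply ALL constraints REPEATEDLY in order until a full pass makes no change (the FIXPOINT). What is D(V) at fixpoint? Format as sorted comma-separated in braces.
pass 0 (initial): D(V)={2,3,5,6,7}
pass 1: U {2,3,4,7}->{2,3}; V {2,3,5,6,7}->{5,6}; X {2,3,4,5,6,7}->{3,4}
pass 2: U {2,3}->{}; V {5,6}->{}; X {3,4}->{}
pass 3: no change
Fixpoint after 3 passes: D(V) = {}

Answer: {}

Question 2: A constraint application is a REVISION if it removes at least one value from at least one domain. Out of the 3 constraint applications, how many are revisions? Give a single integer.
Constraint 1 (V < X) on D(V)={2,3,5,6,7} D(X)={2,3,4,5,6,7}: V {2,3,5,6,7}->{2,3,5,6}; X {2,3,4,5,6,7}->{3,4,5,6,7} => REVISION
Constraint 2 (U + X = V) on D(U)={2,3,4,7} D(X)={3,4,5,6,7} D(V)={2,3,5,6}: U {2,3,4,7}->{2,3}; X {3,4,5,6,7}->{3,4}; V {2,3,5,6}->{5,6} => REVISION
Constraint 3 (U + X = V) on D(U)={2,3} D(X)={3,4} D(V)={5,6}: no change => not a revision
Total revisions = 2

Answer: 2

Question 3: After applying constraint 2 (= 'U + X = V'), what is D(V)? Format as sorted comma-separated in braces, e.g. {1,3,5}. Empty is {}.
Answer: {5,6}

Derivation:
Constraint 1 (V < X) on D(V)={2,3,5,6,7} D(X)={2,3,4,5,6,7}: V {2,3,5,6,7}->{2,3,5,6}; X {2,3,4,5,6,7}->{3,4,5,6,7}
Constraint 2 (U + X = V) on D(U)={2,3,4,7} D(X)={3,4,5,6,7} D(V)={2,3,5,6}: U {2,3,4,7}->{2,3}; X {3,4,5,6,7}->{3,4}; V {2,3,5,6}->{5,6}
So after constraint 2: D(V) = {5,6}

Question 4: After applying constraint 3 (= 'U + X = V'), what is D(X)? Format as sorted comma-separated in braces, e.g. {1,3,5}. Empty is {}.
Answer: {3,4}

Derivation:
Constraint 1 (V < X) on D(V)={2,3,5,6,7} D(X)={2,3,4,5,6,7}: V {2,3,5,6,7}->{2,3,5,6}; X {2,3,4,5,6,7}->{3,4,5,6,7}
Constraint 2 (U + X = V) on D(U)={2,3,4,7} D(X)={3,4,5,6,7} D(V)={2,3,5,6}: U {2,3,4,7}->{2,3}; X {3,4,5,6,7}->{3,4}; V {2,3,5,6}->{5,6}
Constraint 3 (U + X = V) on D(U)={2,3} D(X)={3,4} D(V)={5,6}: no change
So after constraint 3: D(X) = {3,4}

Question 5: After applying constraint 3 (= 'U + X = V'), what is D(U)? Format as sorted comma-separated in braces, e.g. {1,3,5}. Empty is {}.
Answer: {2,3}

Derivation:
Constraint 1 (V < X) on D(V)={2,3,5,6,7} D(X)={2,3,4,5,6,7}: V {2,3,5,6,7}->{2,3,5,6}; X {2,3,4,5,6,7}->{3,4,5,6,7}
Constraint 2 (U + X = V) on D(U)={2,3,4,7} D(X)={3,4,5,6,7} D(V)={2,3,5,6}: U {2,3,4,7}->{2,3}; X {3,4,5,6,7}->{3,4}; V {2,3,5,6}->{5,6}
Constraint 3 (U + X = V) on D(U)={2,3} D(X)={3,4} D(V)={5,6}: no change
So after constraint 3: D(U) = {2,3}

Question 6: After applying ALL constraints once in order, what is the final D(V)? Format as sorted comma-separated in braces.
Answer: {5,6}

Derivation:
Constraint 1 (V < X) on D(V)={2,3,5,6,7} D(X)={2,3,4,5,6,7}: V {2,3,5,6,7}->{2,3,5,6}; X {2,3,4,5,6,7}->{3,4,5,6,7}
Constraint 2 (U + X = V) on D(U)={2,3,4,7} D(X)={3,4,5,6,7} D(V)={2,3,5,6}: U {2,3,4,7}->{2,3}; X {3,4,5,6,7}->{3,4}; V {2,3,5,6}->{5,6}
Constraint 3 (U + X = V) on D(U)={2,3} D(X)={3,4} D(V)={5,6}: no change
So after all 3 constraints: D(V) = {5,6}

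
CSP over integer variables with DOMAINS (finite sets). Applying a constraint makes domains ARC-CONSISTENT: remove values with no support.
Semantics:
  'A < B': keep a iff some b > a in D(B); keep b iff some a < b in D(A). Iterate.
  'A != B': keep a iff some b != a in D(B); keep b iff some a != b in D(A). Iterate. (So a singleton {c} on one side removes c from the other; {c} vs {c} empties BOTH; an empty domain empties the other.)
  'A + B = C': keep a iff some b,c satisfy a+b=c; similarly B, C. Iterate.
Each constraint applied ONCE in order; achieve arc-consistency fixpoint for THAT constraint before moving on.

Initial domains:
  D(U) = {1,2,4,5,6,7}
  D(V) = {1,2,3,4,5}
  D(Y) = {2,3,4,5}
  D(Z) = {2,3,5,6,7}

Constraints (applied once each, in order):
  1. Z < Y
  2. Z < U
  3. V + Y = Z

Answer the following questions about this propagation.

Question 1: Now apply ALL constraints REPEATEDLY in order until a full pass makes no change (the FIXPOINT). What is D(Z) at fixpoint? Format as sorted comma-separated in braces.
Answer: {}

Derivation:
pass 0 (initial): D(Z)={2,3,5,6,7}
pass 1: U {1,2,4,5,6,7}->{4,5,6,7}; V {1,2,3,4,5}->{}; Y {2,3,4,5}->{}; Z {2,3,5,6,7}->{}
pass 2: U {4,5,6,7}->{}
pass 3: no change
Fixpoint after 3 passes: D(Z) = {}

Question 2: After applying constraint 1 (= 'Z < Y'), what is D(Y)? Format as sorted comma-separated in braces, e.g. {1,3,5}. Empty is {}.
Constraint 1 (Z < Y) on D(Z)={2,3,5,6,7} D(Y)={2,3,4,5}: Z {2,3,5,6,7}->{2,3}; Y {2,3,4,5}->{3,4,5}
So after constraint 1: D(Y) = {3,4,5}

Answer: {3,4,5}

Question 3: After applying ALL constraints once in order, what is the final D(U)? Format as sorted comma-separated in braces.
Constraint 1 (Z < Y) on D(Z)={2,3,5,6,7} D(Y)={2,3,4,5}: Z {2,3,5,6,7}->{2,3}; Y {2,3,4,5}->{3,4,5}
Constraint 2 (Z < U) on D(Z)={2,3} D(U)={1,2,4,5,6,7}: U {1,2,4,5,6,7}->{4,5,6,7}
Constraint 3 (V + Y = Z) on D(V)={1,2,3,4,5} D(Y)={3,4,5} D(Z)={2,3}: V {1,2,3,4,5}->{}; Y {3,4,5}->{}; Z {2,3}->{}
So after all 3 constraints: D(U) = {4,5,6,7}

Answer: {4,5,6,7}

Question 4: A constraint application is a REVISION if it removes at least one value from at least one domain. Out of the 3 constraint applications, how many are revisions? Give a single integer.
Answer: 3

Derivation:
Constraint 1 (Z < Y) on D(Z)={2,3,5,6,7} D(Y)={2,3,4,5}: Z {2,3,5,6,7}->{2,3}; Y {2,3,4,5}->{3,4,5} => REVISION
Constraint 2 (Z < U) on D(Z)={2,3} D(U)={1,2,4,5,6,7}: U {1,2,4,5,6,7}->{4,5,6,7} => REVISION
Constraint 3 (V + Y = Z) on D(V)={1,2,3,4,5} D(Y)={3,4,5} D(Z)={2,3}: V {1,2,3,4,5}->{}; Y {3,4,5}->{}; Z {2,3}->{} => REVISION
Total revisions = 3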